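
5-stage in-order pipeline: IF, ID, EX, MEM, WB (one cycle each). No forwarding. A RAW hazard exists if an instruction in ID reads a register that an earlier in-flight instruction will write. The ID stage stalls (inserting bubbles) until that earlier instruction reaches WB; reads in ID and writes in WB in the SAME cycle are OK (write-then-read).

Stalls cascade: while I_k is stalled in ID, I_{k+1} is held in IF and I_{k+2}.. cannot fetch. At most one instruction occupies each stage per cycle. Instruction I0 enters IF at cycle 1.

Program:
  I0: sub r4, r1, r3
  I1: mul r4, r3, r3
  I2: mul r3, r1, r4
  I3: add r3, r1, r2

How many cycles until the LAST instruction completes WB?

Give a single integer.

I0 sub r4 <- r1,r3: IF@1 ID@2 stall=0 (-) EX@3 MEM@4 WB@5
I1 mul r4 <- r3,r3: IF@2 ID@3 stall=0 (-) EX@4 MEM@5 WB@6
I2 mul r3 <- r1,r4: IF@3 ID@4 stall=2 (RAW on I1.r4 (WB@6)) EX@7 MEM@8 WB@9
I3 add r3 <- r1,r2: IF@4 ID@7 stall=0 (-) EX@8 MEM@9 WB@10

Answer: 10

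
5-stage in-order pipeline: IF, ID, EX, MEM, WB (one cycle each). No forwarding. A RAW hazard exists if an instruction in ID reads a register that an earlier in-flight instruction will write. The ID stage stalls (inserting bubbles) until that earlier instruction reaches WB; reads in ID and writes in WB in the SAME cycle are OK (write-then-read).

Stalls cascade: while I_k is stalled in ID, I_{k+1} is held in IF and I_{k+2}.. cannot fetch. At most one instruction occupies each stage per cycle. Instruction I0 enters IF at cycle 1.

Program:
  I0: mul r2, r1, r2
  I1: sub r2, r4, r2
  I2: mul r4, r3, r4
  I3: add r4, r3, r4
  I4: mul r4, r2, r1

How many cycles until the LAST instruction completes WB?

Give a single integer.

Answer: 13

Derivation:
I0 mul r2 <- r1,r2: IF@1 ID@2 stall=0 (-) EX@3 MEM@4 WB@5
I1 sub r2 <- r4,r2: IF@2 ID@3 stall=2 (RAW on I0.r2 (WB@5)) EX@6 MEM@7 WB@8
I2 mul r4 <- r3,r4: IF@3 ID@6 stall=0 (-) EX@7 MEM@8 WB@9
I3 add r4 <- r3,r4: IF@6 ID@7 stall=2 (RAW on I2.r4 (WB@9)) EX@10 MEM@11 WB@12
I4 mul r4 <- r2,r1: IF@7 ID@10 stall=0 (-) EX@11 MEM@12 WB@13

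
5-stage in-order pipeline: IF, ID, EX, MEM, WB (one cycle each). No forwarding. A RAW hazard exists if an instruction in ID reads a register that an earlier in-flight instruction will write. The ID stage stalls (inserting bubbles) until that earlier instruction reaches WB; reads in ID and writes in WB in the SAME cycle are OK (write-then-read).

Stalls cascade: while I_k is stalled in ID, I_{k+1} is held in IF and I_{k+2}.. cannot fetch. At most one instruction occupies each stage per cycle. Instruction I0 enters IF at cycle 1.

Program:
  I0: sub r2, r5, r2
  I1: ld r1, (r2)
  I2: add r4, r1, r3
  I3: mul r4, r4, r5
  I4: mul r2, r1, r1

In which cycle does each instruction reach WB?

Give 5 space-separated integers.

Answer: 5 8 11 14 15

Derivation:
I0 sub r2 <- r5,r2: IF@1 ID@2 stall=0 (-) EX@3 MEM@4 WB@5
I1 ld r1 <- r2: IF@2 ID@3 stall=2 (RAW on I0.r2 (WB@5)) EX@6 MEM@7 WB@8
I2 add r4 <- r1,r3: IF@3 ID@6 stall=2 (RAW on I1.r1 (WB@8)) EX@9 MEM@10 WB@11
I3 mul r4 <- r4,r5: IF@6 ID@9 stall=2 (RAW on I2.r4 (WB@11)) EX@12 MEM@13 WB@14
I4 mul r2 <- r1,r1: IF@9 ID@12 stall=0 (-) EX@13 MEM@14 WB@15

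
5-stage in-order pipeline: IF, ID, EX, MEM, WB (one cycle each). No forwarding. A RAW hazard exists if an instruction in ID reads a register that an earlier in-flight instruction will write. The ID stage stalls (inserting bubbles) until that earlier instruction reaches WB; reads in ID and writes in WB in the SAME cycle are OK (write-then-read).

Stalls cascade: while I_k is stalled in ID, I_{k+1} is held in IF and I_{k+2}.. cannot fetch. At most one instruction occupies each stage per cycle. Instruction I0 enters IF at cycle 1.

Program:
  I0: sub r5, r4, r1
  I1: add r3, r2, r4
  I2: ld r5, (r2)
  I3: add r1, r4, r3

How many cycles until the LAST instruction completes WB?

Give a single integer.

I0 sub r5 <- r4,r1: IF@1 ID@2 stall=0 (-) EX@3 MEM@4 WB@5
I1 add r3 <- r2,r4: IF@2 ID@3 stall=0 (-) EX@4 MEM@5 WB@6
I2 ld r5 <- r2: IF@3 ID@4 stall=0 (-) EX@5 MEM@6 WB@7
I3 add r1 <- r4,r3: IF@4 ID@5 stall=1 (RAW on I1.r3 (WB@6)) EX@7 MEM@8 WB@9

Answer: 9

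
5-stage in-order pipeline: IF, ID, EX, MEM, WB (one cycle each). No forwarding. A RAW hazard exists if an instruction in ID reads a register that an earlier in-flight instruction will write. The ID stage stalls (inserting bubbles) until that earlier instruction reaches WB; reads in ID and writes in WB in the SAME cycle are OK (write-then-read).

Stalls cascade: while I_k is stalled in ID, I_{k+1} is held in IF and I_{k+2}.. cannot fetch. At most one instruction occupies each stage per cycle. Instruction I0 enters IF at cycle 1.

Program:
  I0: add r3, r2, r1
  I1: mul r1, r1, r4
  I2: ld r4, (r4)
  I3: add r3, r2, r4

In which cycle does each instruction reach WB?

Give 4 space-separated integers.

I0 add r3 <- r2,r1: IF@1 ID@2 stall=0 (-) EX@3 MEM@4 WB@5
I1 mul r1 <- r1,r4: IF@2 ID@3 stall=0 (-) EX@4 MEM@5 WB@6
I2 ld r4 <- r4: IF@3 ID@4 stall=0 (-) EX@5 MEM@6 WB@7
I3 add r3 <- r2,r4: IF@4 ID@5 stall=2 (RAW on I2.r4 (WB@7)) EX@8 MEM@9 WB@10

Answer: 5 6 7 10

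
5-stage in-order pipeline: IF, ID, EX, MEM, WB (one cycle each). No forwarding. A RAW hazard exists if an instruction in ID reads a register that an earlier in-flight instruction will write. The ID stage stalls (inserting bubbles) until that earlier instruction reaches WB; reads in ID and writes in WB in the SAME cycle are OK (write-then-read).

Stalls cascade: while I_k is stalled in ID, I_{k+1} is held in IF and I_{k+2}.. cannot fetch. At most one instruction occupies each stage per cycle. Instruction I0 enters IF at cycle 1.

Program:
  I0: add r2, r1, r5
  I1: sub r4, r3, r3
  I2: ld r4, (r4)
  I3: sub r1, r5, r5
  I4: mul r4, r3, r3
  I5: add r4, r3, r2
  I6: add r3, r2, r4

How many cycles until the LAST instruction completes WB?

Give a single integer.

Answer: 15

Derivation:
I0 add r2 <- r1,r5: IF@1 ID@2 stall=0 (-) EX@3 MEM@4 WB@5
I1 sub r4 <- r3,r3: IF@2 ID@3 stall=0 (-) EX@4 MEM@5 WB@6
I2 ld r4 <- r4: IF@3 ID@4 stall=2 (RAW on I1.r4 (WB@6)) EX@7 MEM@8 WB@9
I3 sub r1 <- r5,r5: IF@4 ID@7 stall=0 (-) EX@8 MEM@9 WB@10
I4 mul r4 <- r3,r3: IF@7 ID@8 stall=0 (-) EX@9 MEM@10 WB@11
I5 add r4 <- r3,r2: IF@8 ID@9 stall=0 (-) EX@10 MEM@11 WB@12
I6 add r3 <- r2,r4: IF@9 ID@10 stall=2 (RAW on I5.r4 (WB@12)) EX@13 MEM@14 WB@15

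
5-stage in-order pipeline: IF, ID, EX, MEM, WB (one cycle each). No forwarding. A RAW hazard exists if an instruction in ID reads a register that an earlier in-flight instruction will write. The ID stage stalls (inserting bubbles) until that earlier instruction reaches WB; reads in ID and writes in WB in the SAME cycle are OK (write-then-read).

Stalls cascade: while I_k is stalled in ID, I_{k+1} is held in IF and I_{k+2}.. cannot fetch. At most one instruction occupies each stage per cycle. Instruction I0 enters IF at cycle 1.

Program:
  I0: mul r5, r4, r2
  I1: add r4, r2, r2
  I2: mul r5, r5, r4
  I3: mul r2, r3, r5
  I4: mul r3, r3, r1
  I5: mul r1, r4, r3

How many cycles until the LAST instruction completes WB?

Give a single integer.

Answer: 16

Derivation:
I0 mul r5 <- r4,r2: IF@1 ID@2 stall=0 (-) EX@3 MEM@4 WB@5
I1 add r4 <- r2,r2: IF@2 ID@3 stall=0 (-) EX@4 MEM@5 WB@6
I2 mul r5 <- r5,r4: IF@3 ID@4 stall=2 (RAW on I1.r4 (WB@6)) EX@7 MEM@8 WB@9
I3 mul r2 <- r3,r5: IF@4 ID@7 stall=2 (RAW on I2.r5 (WB@9)) EX@10 MEM@11 WB@12
I4 mul r3 <- r3,r1: IF@7 ID@10 stall=0 (-) EX@11 MEM@12 WB@13
I5 mul r1 <- r4,r3: IF@10 ID@11 stall=2 (RAW on I4.r3 (WB@13)) EX@14 MEM@15 WB@16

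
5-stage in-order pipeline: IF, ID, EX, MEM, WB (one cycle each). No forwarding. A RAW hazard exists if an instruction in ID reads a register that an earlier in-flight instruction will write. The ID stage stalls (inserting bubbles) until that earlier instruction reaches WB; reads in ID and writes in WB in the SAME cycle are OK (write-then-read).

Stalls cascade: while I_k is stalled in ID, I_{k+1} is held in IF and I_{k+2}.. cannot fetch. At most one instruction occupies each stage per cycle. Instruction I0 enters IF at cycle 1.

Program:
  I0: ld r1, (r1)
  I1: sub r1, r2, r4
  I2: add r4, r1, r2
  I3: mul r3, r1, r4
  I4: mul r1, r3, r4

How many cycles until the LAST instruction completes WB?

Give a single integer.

Answer: 15

Derivation:
I0 ld r1 <- r1: IF@1 ID@2 stall=0 (-) EX@3 MEM@4 WB@5
I1 sub r1 <- r2,r4: IF@2 ID@3 stall=0 (-) EX@4 MEM@5 WB@6
I2 add r4 <- r1,r2: IF@3 ID@4 stall=2 (RAW on I1.r1 (WB@6)) EX@7 MEM@8 WB@9
I3 mul r3 <- r1,r4: IF@4 ID@7 stall=2 (RAW on I2.r4 (WB@9)) EX@10 MEM@11 WB@12
I4 mul r1 <- r3,r4: IF@7 ID@10 stall=2 (RAW on I3.r3 (WB@12)) EX@13 MEM@14 WB@15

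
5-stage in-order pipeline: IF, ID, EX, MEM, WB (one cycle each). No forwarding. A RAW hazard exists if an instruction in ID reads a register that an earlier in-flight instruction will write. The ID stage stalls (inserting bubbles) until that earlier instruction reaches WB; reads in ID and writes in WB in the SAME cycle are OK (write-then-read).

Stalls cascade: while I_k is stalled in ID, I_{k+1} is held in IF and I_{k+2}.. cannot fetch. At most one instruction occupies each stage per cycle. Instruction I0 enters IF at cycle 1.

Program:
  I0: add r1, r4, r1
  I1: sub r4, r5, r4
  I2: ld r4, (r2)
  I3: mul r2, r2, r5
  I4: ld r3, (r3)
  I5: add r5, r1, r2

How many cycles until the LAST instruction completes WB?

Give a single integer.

Answer: 11

Derivation:
I0 add r1 <- r4,r1: IF@1 ID@2 stall=0 (-) EX@3 MEM@4 WB@5
I1 sub r4 <- r5,r4: IF@2 ID@3 stall=0 (-) EX@4 MEM@5 WB@6
I2 ld r4 <- r2: IF@3 ID@4 stall=0 (-) EX@5 MEM@6 WB@7
I3 mul r2 <- r2,r5: IF@4 ID@5 stall=0 (-) EX@6 MEM@7 WB@8
I4 ld r3 <- r3: IF@5 ID@6 stall=0 (-) EX@7 MEM@8 WB@9
I5 add r5 <- r1,r2: IF@6 ID@7 stall=1 (RAW on I3.r2 (WB@8)) EX@9 MEM@10 WB@11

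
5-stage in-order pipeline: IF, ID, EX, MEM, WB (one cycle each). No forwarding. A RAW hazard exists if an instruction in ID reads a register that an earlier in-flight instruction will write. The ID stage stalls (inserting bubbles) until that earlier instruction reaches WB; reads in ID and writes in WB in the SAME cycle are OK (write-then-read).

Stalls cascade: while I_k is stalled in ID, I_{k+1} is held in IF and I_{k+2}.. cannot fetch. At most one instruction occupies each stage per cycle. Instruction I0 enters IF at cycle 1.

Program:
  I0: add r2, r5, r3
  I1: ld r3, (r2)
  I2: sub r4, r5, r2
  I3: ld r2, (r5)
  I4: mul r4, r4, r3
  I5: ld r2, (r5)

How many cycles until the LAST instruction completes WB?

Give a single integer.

I0 add r2 <- r5,r3: IF@1 ID@2 stall=0 (-) EX@3 MEM@4 WB@5
I1 ld r3 <- r2: IF@2 ID@3 stall=2 (RAW on I0.r2 (WB@5)) EX@6 MEM@7 WB@8
I2 sub r4 <- r5,r2: IF@3 ID@6 stall=0 (-) EX@7 MEM@8 WB@9
I3 ld r2 <- r5: IF@6 ID@7 stall=0 (-) EX@8 MEM@9 WB@10
I4 mul r4 <- r4,r3: IF@7 ID@8 stall=1 (RAW on I2.r4 (WB@9)) EX@10 MEM@11 WB@12
I5 ld r2 <- r5: IF@8 ID@10 stall=0 (-) EX@11 MEM@12 WB@13

Answer: 13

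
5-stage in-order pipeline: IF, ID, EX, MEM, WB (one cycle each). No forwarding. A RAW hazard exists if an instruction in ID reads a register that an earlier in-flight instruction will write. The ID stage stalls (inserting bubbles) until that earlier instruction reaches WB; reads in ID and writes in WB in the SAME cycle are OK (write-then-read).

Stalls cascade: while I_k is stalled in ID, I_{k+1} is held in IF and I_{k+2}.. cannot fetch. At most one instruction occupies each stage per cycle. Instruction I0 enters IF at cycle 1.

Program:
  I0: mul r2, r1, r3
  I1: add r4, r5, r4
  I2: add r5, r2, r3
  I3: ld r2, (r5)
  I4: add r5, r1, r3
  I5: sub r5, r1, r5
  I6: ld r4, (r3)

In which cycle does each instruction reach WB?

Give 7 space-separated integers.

I0 mul r2 <- r1,r3: IF@1 ID@2 stall=0 (-) EX@3 MEM@4 WB@5
I1 add r4 <- r5,r4: IF@2 ID@3 stall=0 (-) EX@4 MEM@5 WB@6
I2 add r5 <- r2,r3: IF@3 ID@4 stall=1 (RAW on I0.r2 (WB@5)) EX@6 MEM@7 WB@8
I3 ld r2 <- r5: IF@4 ID@6 stall=2 (RAW on I2.r5 (WB@8)) EX@9 MEM@10 WB@11
I4 add r5 <- r1,r3: IF@6 ID@9 stall=0 (-) EX@10 MEM@11 WB@12
I5 sub r5 <- r1,r5: IF@9 ID@10 stall=2 (RAW on I4.r5 (WB@12)) EX@13 MEM@14 WB@15
I6 ld r4 <- r3: IF@10 ID@13 stall=0 (-) EX@14 MEM@15 WB@16

Answer: 5 6 8 11 12 15 16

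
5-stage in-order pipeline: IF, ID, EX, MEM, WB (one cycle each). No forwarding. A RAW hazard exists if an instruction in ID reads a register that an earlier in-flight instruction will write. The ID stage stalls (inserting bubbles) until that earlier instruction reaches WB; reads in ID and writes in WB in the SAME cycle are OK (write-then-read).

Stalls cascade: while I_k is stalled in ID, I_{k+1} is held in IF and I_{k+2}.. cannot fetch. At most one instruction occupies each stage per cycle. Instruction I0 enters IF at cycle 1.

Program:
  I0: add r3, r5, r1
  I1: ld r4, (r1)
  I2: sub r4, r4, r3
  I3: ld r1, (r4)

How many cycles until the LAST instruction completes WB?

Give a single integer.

Answer: 12

Derivation:
I0 add r3 <- r5,r1: IF@1 ID@2 stall=0 (-) EX@3 MEM@4 WB@5
I1 ld r4 <- r1: IF@2 ID@3 stall=0 (-) EX@4 MEM@5 WB@6
I2 sub r4 <- r4,r3: IF@3 ID@4 stall=2 (RAW on I1.r4 (WB@6)) EX@7 MEM@8 WB@9
I3 ld r1 <- r4: IF@4 ID@7 stall=2 (RAW on I2.r4 (WB@9)) EX@10 MEM@11 WB@12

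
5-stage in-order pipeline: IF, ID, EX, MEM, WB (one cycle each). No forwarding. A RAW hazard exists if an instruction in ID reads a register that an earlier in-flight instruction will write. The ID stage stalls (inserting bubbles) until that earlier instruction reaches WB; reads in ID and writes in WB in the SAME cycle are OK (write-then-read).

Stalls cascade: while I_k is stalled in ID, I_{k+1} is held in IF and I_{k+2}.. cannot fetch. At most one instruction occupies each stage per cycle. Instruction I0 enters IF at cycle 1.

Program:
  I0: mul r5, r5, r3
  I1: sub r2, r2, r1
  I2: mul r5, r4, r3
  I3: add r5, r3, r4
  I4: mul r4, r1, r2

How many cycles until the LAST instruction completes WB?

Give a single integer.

I0 mul r5 <- r5,r3: IF@1 ID@2 stall=0 (-) EX@3 MEM@4 WB@5
I1 sub r2 <- r2,r1: IF@2 ID@3 stall=0 (-) EX@4 MEM@5 WB@6
I2 mul r5 <- r4,r3: IF@3 ID@4 stall=0 (-) EX@5 MEM@6 WB@7
I3 add r5 <- r3,r4: IF@4 ID@5 stall=0 (-) EX@6 MEM@7 WB@8
I4 mul r4 <- r1,r2: IF@5 ID@6 stall=0 (-) EX@7 MEM@8 WB@9

Answer: 9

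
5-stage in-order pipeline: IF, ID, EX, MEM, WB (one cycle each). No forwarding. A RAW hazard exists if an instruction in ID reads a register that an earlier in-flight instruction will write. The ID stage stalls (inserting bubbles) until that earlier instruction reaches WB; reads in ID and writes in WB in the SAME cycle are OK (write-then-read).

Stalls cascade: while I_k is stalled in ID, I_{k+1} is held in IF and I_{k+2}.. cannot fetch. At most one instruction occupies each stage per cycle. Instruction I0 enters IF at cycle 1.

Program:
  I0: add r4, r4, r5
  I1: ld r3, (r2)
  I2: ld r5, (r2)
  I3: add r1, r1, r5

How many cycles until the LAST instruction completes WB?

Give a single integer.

I0 add r4 <- r4,r5: IF@1 ID@2 stall=0 (-) EX@3 MEM@4 WB@5
I1 ld r3 <- r2: IF@2 ID@3 stall=0 (-) EX@4 MEM@5 WB@6
I2 ld r5 <- r2: IF@3 ID@4 stall=0 (-) EX@5 MEM@6 WB@7
I3 add r1 <- r1,r5: IF@4 ID@5 stall=2 (RAW on I2.r5 (WB@7)) EX@8 MEM@9 WB@10

Answer: 10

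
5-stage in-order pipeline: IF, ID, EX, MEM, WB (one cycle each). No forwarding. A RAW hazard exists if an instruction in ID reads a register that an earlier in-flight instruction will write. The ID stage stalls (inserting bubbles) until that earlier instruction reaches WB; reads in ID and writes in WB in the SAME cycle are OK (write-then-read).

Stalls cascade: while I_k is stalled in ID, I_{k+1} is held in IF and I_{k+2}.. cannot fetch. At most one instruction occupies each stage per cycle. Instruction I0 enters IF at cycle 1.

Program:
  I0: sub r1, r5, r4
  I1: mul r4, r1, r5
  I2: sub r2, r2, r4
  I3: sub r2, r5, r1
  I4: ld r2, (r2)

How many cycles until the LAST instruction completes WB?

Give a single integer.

I0 sub r1 <- r5,r4: IF@1 ID@2 stall=0 (-) EX@3 MEM@4 WB@5
I1 mul r4 <- r1,r5: IF@2 ID@3 stall=2 (RAW on I0.r1 (WB@5)) EX@6 MEM@7 WB@8
I2 sub r2 <- r2,r4: IF@3 ID@6 stall=2 (RAW on I1.r4 (WB@8)) EX@9 MEM@10 WB@11
I3 sub r2 <- r5,r1: IF@6 ID@9 stall=0 (-) EX@10 MEM@11 WB@12
I4 ld r2 <- r2: IF@9 ID@10 stall=2 (RAW on I3.r2 (WB@12)) EX@13 MEM@14 WB@15

Answer: 15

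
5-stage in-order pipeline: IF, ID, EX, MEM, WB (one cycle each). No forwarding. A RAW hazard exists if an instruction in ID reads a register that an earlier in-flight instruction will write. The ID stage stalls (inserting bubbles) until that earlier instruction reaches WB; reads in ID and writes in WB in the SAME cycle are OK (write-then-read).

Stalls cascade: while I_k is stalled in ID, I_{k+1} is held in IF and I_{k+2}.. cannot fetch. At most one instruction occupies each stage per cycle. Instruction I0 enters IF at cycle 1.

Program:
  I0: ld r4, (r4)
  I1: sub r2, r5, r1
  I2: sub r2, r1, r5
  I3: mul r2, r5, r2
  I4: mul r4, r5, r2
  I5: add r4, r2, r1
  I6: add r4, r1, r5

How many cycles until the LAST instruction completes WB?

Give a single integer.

I0 ld r4 <- r4: IF@1 ID@2 stall=0 (-) EX@3 MEM@4 WB@5
I1 sub r2 <- r5,r1: IF@2 ID@3 stall=0 (-) EX@4 MEM@5 WB@6
I2 sub r2 <- r1,r5: IF@3 ID@4 stall=0 (-) EX@5 MEM@6 WB@7
I3 mul r2 <- r5,r2: IF@4 ID@5 stall=2 (RAW on I2.r2 (WB@7)) EX@8 MEM@9 WB@10
I4 mul r4 <- r5,r2: IF@5 ID@8 stall=2 (RAW on I3.r2 (WB@10)) EX@11 MEM@12 WB@13
I5 add r4 <- r2,r1: IF@8 ID@11 stall=0 (-) EX@12 MEM@13 WB@14
I6 add r4 <- r1,r5: IF@11 ID@12 stall=0 (-) EX@13 MEM@14 WB@15

Answer: 15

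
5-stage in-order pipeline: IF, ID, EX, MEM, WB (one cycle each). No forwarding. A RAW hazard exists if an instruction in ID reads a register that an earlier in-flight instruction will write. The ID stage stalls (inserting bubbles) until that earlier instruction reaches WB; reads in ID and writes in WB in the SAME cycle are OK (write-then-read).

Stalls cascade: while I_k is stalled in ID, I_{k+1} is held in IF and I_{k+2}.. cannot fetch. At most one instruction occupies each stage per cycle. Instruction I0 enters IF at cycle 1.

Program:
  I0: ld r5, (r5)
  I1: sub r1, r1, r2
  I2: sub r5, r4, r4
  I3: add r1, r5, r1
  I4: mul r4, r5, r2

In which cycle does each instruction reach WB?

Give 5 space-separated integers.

I0 ld r5 <- r5: IF@1 ID@2 stall=0 (-) EX@3 MEM@4 WB@5
I1 sub r1 <- r1,r2: IF@2 ID@3 stall=0 (-) EX@4 MEM@5 WB@6
I2 sub r5 <- r4,r4: IF@3 ID@4 stall=0 (-) EX@5 MEM@6 WB@7
I3 add r1 <- r5,r1: IF@4 ID@5 stall=2 (RAW on I2.r5 (WB@7)) EX@8 MEM@9 WB@10
I4 mul r4 <- r5,r2: IF@5 ID@8 stall=0 (-) EX@9 MEM@10 WB@11

Answer: 5 6 7 10 11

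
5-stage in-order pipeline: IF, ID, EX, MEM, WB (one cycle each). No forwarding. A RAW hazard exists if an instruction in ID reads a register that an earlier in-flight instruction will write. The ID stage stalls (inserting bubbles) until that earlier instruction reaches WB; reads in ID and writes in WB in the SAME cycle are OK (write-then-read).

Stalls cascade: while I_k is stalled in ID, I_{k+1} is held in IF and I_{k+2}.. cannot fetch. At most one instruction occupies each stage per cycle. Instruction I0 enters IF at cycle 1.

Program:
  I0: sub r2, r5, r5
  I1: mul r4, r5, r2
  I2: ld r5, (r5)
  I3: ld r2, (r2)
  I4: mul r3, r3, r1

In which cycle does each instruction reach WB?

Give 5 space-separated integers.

Answer: 5 8 9 10 11

Derivation:
I0 sub r2 <- r5,r5: IF@1 ID@2 stall=0 (-) EX@3 MEM@4 WB@5
I1 mul r4 <- r5,r2: IF@2 ID@3 stall=2 (RAW on I0.r2 (WB@5)) EX@6 MEM@7 WB@8
I2 ld r5 <- r5: IF@3 ID@6 stall=0 (-) EX@7 MEM@8 WB@9
I3 ld r2 <- r2: IF@6 ID@7 stall=0 (-) EX@8 MEM@9 WB@10
I4 mul r3 <- r3,r1: IF@7 ID@8 stall=0 (-) EX@9 MEM@10 WB@11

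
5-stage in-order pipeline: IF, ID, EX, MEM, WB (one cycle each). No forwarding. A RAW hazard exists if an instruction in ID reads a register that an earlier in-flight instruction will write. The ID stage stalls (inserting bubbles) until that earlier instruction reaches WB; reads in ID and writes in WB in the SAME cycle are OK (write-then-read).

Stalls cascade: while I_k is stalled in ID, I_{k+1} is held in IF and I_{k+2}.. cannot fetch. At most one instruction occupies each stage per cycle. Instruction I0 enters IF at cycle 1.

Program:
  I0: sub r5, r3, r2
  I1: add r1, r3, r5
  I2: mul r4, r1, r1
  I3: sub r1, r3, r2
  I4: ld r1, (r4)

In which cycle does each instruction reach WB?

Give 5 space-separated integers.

I0 sub r5 <- r3,r2: IF@1 ID@2 stall=0 (-) EX@3 MEM@4 WB@5
I1 add r1 <- r3,r5: IF@2 ID@3 stall=2 (RAW on I0.r5 (WB@5)) EX@6 MEM@7 WB@8
I2 mul r4 <- r1,r1: IF@3 ID@6 stall=2 (RAW on I1.r1 (WB@8)) EX@9 MEM@10 WB@11
I3 sub r1 <- r3,r2: IF@6 ID@9 stall=0 (-) EX@10 MEM@11 WB@12
I4 ld r1 <- r4: IF@9 ID@10 stall=1 (RAW on I2.r4 (WB@11)) EX@12 MEM@13 WB@14

Answer: 5 8 11 12 14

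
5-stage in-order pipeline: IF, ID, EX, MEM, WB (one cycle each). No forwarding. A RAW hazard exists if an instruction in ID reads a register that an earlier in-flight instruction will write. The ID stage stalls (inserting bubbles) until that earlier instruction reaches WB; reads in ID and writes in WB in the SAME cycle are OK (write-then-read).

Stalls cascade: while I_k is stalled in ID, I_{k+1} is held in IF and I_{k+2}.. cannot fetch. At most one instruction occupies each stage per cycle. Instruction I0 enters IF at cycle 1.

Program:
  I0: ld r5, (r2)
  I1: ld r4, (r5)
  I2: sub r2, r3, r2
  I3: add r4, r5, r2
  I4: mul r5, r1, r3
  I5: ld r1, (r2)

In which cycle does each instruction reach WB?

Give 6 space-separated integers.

I0 ld r5 <- r2: IF@1 ID@2 stall=0 (-) EX@3 MEM@4 WB@5
I1 ld r4 <- r5: IF@2 ID@3 stall=2 (RAW on I0.r5 (WB@5)) EX@6 MEM@7 WB@8
I2 sub r2 <- r3,r2: IF@3 ID@6 stall=0 (-) EX@7 MEM@8 WB@9
I3 add r4 <- r5,r2: IF@6 ID@7 stall=2 (RAW on I2.r2 (WB@9)) EX@10 MEM@11 WB@12
I4 mul r5 <- r1,r3: IF@7 ID@10 stall=0 (-) EX@11 MEM@12 WB@13
I5 ld r1 <- r2: IF@10 ID@11 stall=0 (-) EX@12 MEM@13 WB@14

Answer: 5 8 9 12 13 14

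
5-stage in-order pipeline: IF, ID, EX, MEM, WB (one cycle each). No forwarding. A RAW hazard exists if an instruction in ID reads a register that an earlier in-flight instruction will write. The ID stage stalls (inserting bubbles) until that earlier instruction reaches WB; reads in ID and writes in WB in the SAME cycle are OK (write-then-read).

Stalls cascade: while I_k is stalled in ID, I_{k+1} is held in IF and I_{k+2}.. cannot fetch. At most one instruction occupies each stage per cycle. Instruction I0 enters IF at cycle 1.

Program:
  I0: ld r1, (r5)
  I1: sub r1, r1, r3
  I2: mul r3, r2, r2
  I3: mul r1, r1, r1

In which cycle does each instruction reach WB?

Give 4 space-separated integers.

I0 ld r1 <- r5: IF@1 ID@2 stall=0 (-) EX@3 MEM@4 WB@5
I1 sub r1 <- r1,r3: IF@2 ID@3 stall=2 (RAW on I0.r1 (WB@5)) EX@6 MEM@7 WB@8
I2 mul r3 <- r2,r2: IF@3 ID@6 stall=0 (-) EX@7 MEM@8 WB@9
I3 mul r1 <- r1,r1: IF@6 ID@7 stall=1 (RAW on I1.r1 (WB@8)) EX@9 MEM@10 WB@11

Answer: 5 8 9 11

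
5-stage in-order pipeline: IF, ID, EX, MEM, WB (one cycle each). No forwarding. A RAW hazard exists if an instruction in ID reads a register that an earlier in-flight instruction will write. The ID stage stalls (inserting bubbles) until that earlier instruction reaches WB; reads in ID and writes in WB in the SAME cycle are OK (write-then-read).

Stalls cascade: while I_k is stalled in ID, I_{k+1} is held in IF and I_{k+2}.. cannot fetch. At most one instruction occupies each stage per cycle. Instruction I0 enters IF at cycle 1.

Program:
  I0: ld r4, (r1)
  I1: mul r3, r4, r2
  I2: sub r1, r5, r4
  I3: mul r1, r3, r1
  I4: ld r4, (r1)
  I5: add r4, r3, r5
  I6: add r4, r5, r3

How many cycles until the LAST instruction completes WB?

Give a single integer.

I0 ld r4 <- r1: IF@1 ID@2 stall=0 (-) EX@3 MEM@4 WB@5
I1 mul r3 <- r4,r2: IF@2 ID@3 stall=2 (RAW on I0.r4 (WB@5)) EX@6 MEM@7 WB@8
I2 sub r1 <- r5,r4: IF@3 ID@6 stall=0 (-) EX@7 MEM@8 WB@9
I3 mul r1 <- r3,r1: IF@6 ID@7 stall=2 (RAW on I2.r1 (WB@9)) EX@10 MEM@11 WB@12
I4 ld r4 <- r1: IF@7 ID@10 stall=2 (RAW on I3.r1 (WB@12)) EX@13 MEM@14 WB@15
I5 add r4 <- r3,r5: IF@10 ID@13 stall=0 (-) EX@14 MEM@15 WB@16
I6 add r4 <- r5,r3: IF@13 ID@14 stall=0 (-) EX@15 MEM@16 WB@17

Answer: 17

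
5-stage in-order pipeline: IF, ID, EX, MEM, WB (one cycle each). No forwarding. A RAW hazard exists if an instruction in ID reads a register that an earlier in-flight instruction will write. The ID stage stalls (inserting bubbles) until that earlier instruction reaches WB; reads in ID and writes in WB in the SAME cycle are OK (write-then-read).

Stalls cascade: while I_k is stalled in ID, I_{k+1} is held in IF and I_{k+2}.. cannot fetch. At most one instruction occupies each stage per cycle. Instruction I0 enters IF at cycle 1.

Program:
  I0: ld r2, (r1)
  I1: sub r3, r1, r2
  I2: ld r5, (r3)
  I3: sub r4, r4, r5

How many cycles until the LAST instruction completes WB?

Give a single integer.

Answer: 14

Derivation:
I0 ld r2 <- r1: IF@1 ID@2 stall=0 (-) EX@3 MEM@4 WB@5
I1 sub r3 <- r1,r2: IF@2 ID@3 stall=2 (RAW on I0.r2 (WB@5)) EX@6 MEM@7 WB@8
I2 ld r5 <- r3: IF@3 ID@6 stall=2 (RAW on I1.r3 (WB@8)) EX@9 MEM@10 WB@11
I3 sub r4 <- r4,r5: IF@6 ID@9 stall=2 (RAW on I2.r5 (WB@11)) EX@12 MEM@13 WB@14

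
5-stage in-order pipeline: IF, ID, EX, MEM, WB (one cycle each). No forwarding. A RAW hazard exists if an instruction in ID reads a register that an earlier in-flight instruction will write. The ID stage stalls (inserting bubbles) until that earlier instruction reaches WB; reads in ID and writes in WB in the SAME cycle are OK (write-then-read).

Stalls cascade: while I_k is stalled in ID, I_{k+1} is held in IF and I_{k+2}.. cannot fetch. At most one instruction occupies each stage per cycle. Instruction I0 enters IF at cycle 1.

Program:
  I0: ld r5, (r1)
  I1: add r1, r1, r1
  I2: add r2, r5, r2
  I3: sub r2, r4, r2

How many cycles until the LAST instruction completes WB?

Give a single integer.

I0 ld r5 <- r1: IF@1 ID@2 stall=0 (-) EX@3 MEM@4 WB@5
I1 add r1 <- r1,r1: IF@2 ID@3 stall=0 (-) EX@4 MEM@5 WB@6
I2 add r2 <- r5,r2: IF@3 ID@4 stall=1 (RAW on I0.r5 (WB@5)) EX@6 MEM@7 WB@8
I3 sub r2 <- r4,r2: IF@4 ID@6 stall=2 (RAW on I2.r2 (WB@8)) EX@9 MEM@10 WB@11

Answer: 11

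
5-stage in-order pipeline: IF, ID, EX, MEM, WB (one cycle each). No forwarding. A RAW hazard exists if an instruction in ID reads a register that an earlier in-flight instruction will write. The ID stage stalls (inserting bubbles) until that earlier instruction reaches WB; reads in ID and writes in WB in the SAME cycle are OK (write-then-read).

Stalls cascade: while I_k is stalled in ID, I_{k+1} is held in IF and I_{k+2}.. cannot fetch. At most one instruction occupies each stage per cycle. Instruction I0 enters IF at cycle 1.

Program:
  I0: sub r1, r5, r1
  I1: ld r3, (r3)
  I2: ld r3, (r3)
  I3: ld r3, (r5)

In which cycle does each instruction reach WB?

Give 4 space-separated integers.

I0 sub r1 <- r5,r1: IF@1 ID@2 stall=0 (-) EX@3 MEM@4 WB@5
I1 ld r3 <- r3: IF@2 ID@3 stall=0 (-) EX@4 MEM@5 WB@6
I2 ld r3 <- r3: IF@3 ID@4 stall=2 (RAW on I1.r3 (WB@6)) EX@7 MEM@8 WB@9
I3 ld r3 <- r5: IF@4 ID@7 stall=0 (-) EX@8 MEM@9 WB@10

Answer: 5 6 9 10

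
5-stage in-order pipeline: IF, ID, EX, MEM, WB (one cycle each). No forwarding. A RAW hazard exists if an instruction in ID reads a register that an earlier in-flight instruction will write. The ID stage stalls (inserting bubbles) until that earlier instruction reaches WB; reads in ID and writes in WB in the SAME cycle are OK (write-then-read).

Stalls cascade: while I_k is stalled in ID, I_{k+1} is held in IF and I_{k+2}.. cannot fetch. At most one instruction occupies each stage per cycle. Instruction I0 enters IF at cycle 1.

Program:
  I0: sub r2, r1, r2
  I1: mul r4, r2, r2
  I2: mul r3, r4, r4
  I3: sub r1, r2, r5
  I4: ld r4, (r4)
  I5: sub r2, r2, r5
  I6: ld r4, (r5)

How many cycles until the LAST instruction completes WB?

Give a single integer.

Answer: 15

Derivation:
I0 sub r2 <- r1,r2: IF@1 ID@2 stall=0 (-) EX@3 MEM@4 WB@5
I1 mul r4 <- r2,r2: IF@2 ID@3 stall=2 (RAW on I0.r2 (WB@5)) EX@6 MEM@7 WB@8
I2 mul r3 <- r4,r4: IF@3 ID@6 stall=2 (RAW on I1.r4 (WB@8)) EX@9 MEM@10 WB@11
I3 sub r1 <- r2,r5: IF@6 ID@9 stall=0 (-) EX@10 MEM@11 WB@12
I4 ld r4 <- r4: IF@9 ID@10 stall=0 (-) EX@11 MEM@12 WB@13
I5 sub r2 <- r2,r5: IF@10 ID@11 stall=0 (-) EX@12 MEM@13 WB@14
I6 ld r4 <- r5: IF@11 ID@12 stall=0 (-) EX@13 MEM@14 WB@15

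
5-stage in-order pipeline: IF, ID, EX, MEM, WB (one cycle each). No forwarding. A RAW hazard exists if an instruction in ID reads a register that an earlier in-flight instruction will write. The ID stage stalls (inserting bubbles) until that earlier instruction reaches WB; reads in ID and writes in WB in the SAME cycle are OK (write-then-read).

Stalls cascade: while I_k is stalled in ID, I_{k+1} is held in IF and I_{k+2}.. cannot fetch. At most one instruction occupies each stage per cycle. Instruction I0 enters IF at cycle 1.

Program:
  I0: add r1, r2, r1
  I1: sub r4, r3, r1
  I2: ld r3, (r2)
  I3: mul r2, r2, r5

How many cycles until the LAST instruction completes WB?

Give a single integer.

I0 add r1 <- r2,r1: IF@1 ID@2 stall=0 (-) EX@3 MEM@4 WB@5
I1 sub r4 <- r3,r1: IF@2 ID@3 stall=2 (RAW on I0.r1 (WB@5)) EX@6 MEM@7 WB@8
I2 ld r3 <- r2: IF@3 ID@6 stall=0 (-) EX@7 MEM@8 WB@9
I3 mul r2 <- r2,r5: IF@6 ID@7 stall=0 (-) EX@8 MEM@9 WB@10

Answer: 10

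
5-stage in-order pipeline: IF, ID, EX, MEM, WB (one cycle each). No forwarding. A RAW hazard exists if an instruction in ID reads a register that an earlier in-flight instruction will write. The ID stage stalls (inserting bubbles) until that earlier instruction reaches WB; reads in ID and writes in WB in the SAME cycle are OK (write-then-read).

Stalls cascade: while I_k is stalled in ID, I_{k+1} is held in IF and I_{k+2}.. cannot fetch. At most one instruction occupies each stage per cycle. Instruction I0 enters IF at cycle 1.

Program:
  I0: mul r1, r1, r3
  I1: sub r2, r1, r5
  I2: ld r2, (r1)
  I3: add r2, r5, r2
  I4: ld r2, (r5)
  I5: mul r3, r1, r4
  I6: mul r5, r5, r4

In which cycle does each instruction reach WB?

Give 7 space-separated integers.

Answer: 5 8 9 12 13 14 15

Derivation:
I0 mul r1 <- r1,r3: IF@1 ID@2 stall=0 (-) EX@3 MEM@4 WB@5
I1 sub r2 <- r1,r5: IF@2 ID@3 stall=2 (RAW on I0.r1 (WB@5)) EX@6 MEM@7 WB@8
I2 ld r2 <- r1: IF@3 ID@6 stall=0 (-) EX@7 MEM@8 WB@9
I3 add r2 <- r5,r2: IF@6 ID@7 stall=2 (RAW on I2.r2 (WB@9)) EX@10 MEM@11 WB@12
I4 ld r2 <- r5: IF@7 ID@10 stall=0 (-) EX@11 MEM@12 WB@13
I5 mul r3 <- r1,r4: IF@10 ID@11 stall=0 (-) EX@12 MEM@13 WB@14
I6 mul r5 <- r5,r4: IF@11 ID@12 stall=0 (-) EX@13 MEM@14 WB@15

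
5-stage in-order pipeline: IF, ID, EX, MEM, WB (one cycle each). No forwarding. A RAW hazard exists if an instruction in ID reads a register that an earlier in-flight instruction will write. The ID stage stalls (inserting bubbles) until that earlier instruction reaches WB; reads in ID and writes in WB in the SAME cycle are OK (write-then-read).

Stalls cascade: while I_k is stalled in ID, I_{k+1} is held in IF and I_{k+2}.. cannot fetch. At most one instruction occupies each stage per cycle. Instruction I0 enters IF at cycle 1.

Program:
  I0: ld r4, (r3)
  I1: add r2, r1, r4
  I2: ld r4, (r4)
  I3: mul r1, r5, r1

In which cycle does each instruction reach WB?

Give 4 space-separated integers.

I0 ld r4 <- r3: IF@1 ID@2 stall=0 (-) EX@3 MEM@4 WB@5
I1 add r2 <- r1,r4: IF@2 ID@3 stall=2 (RAW on I0.r4 (WB@5)) EX@6 MEM@7 WB@8
I2 ld r4 <- r4: IF@3 ID@6 stall=0 (-) EX@7 MEM@8 WB@9
I3 mul r1 <- r5,r1: IF@6 ID@7 stall=0 (-) EX@8 MEM@9 WB@10

Answer: 5 8 9 10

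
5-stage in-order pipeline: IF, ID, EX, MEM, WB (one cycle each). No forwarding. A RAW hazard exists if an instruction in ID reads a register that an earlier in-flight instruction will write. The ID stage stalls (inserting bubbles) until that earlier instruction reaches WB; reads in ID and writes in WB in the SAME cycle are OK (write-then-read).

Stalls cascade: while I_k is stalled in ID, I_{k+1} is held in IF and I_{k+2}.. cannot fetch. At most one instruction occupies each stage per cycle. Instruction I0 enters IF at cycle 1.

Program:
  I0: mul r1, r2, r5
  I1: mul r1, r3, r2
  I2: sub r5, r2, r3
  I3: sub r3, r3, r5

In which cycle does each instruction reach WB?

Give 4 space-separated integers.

Answer: 5 6 7 10

Derivation:
I0 mul r1 <- r2,r5: IF@1 ID@2 stall=0 (-) EX@3 MEM@4 WB@5
I1 mul r1 <- r3,r2: IF@2 ID@3 stall=0 (-) EX@4 MEM@5 WB@6
I2 sub r5 <- r2,r3: IF@3 ID@4 stall=0 (-) EX@5 MEM@6 WB@7
I3 sub r3 <- r3,r5: IF@4 ID@5 stall=2 (RAW on I2.r5 (WB@7)) EX@8 MEM@9 WB@10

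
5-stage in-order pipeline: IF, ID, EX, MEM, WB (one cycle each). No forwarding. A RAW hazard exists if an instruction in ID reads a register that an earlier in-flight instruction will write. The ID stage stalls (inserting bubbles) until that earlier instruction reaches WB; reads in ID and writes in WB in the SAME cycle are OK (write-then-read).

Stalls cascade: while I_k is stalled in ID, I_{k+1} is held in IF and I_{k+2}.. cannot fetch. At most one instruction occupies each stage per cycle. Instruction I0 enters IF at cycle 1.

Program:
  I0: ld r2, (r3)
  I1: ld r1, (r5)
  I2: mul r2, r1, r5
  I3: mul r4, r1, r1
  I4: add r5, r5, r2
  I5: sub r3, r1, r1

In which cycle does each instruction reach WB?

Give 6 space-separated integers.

I0 ld r2 <- r3: IF@1 ID@2 stall=0 (-) EX@3 MEM@4 WB@5
I1 ld r1 <- r5: IF@2 ID@3 stall=0 (-) EX@4 MEM@5 WB@6
I2 mul r2 <- r1,r5: IF@3 ID@4 stall=2 (RAW on I1.r1 (WB@6)) EX@7 MEM@8 WB@9
I3 mul r4 <- r1,r1: IF@4 ID@7 stall=0 (-) EX@8 MEM@9 WB@10
I4 add r5 <- r5,r2: IF@7 ID@8 stall=1 (RAW on I2.r2 (WB@9)) EX@10 MEM@11 WB@12
I5 sub r3 <- r1,r1: IF@8 ID@10 stall=0 (-) EX@11 MEM@12 WB@13

Answer: 5 6 9 10 12 13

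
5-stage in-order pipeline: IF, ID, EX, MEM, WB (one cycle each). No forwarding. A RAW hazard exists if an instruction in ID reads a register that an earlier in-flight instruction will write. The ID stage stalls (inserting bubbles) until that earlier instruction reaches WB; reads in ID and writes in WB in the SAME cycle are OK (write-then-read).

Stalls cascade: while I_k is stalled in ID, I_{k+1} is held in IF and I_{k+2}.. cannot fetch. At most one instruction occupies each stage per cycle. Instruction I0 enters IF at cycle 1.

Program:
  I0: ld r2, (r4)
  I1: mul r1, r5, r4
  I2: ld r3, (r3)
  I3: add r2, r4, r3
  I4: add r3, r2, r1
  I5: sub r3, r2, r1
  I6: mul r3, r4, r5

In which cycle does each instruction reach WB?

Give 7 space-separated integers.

I0 ld r2 <- r4: IF@1 ID@2 stall=0 (-) EX@3 MEM@4 WB@5
I1 mul r1 <- r5,r4: IF@2 ID@3 stall=0 (-) EX@4 MEM@5 WB@6
I2 ld r3 <- r3: IF@3 ID@4 stall=0 (-) EX@5 MEM@6 WB@7
I3 add r2 <- r4,r3: IF@4 ID@5 stall=2 (RAW on I2.r3 (WB@7)) EX@8 MEM@9 WB@10
I4 add r3 <- r2,r1: IF@5 ID@8 stall=2 (RAW on I3.r2 (WB@10)) EX@11 MEM@12 WB@13
I5 sub r3 <- r2,r1: IF@8 ID@11 stall=0 (-) EX@12 MEM@13 WB@14
I6 mul r3 <- r4,r5: IF@11 ID@12 stall=0 (-) EX@13 MEM@14 WB@15

Answer: 5 6 7 10 13 14 15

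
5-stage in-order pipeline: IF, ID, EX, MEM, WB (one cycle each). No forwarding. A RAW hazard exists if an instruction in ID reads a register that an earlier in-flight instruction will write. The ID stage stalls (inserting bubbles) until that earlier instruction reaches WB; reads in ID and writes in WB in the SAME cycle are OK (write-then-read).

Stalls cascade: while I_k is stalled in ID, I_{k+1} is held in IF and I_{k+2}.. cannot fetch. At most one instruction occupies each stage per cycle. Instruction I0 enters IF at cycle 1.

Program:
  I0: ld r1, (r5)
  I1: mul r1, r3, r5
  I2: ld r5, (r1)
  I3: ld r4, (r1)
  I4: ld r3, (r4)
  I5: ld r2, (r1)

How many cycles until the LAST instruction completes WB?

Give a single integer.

Answer: 14

Derivation:
I0 ld r1 <- r5: IF@1 ID@2 stall=0 (-) EX@3 MEM@4 WB@5
I1 mul r1 <- r3,r5: IF@2 ID@3 stall=0 (-) EX@4 MEM@5 WB@6
I2 ld r5 <- r1: IF@3 ID@4 stall=2 (RAW on I1.r1 (WB@6)) EX@7 MEM@8 WB@9
I3 ld r4 <- r1: IF@4 ID@7 stall=0 (-) EX@8 MEM@9 WB@10
I4 ld r3 <- r4: IF@7 ID@8 stall=2 (RAW on I3.r4 (WB@10)) EX@11 MEM@12 WB@13
I5 ld r2 <- r1: IF@8 ID@11 stall=0 (-) EX@12 MEM@13 WB@14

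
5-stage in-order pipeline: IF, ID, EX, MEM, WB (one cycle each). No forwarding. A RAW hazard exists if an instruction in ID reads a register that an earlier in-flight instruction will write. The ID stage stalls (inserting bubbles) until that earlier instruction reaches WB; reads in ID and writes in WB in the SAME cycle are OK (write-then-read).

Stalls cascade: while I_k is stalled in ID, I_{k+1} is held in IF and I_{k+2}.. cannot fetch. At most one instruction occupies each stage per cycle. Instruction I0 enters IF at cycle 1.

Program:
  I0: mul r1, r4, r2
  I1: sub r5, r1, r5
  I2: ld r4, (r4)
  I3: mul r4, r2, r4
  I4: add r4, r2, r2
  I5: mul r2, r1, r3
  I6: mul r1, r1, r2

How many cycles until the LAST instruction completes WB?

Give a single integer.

I0 mul r1 <- r4,r2: IF@1 ID@2 stall=0 (-) EX@3 MEM@4 WB@5
I1 sub r5 <- r1,r5: IF@2 ID@3 stall=2 (RAW on I0.r1 (WB@5)) EX@6 MEM@7 WB@8
I2 ld r4 <- r4: IF@3 ID@6 stall=0 (-) EX@7 MEM@8 WB@9
I3 mul r4 <- r2,r4: IF@6 ID@7 stall=2 (RAW on I2.r4 (WB@9)) EX@10 MEM@11 WB@12
I4 add r4 <- r2,r2: IF@7 ID@10 stall=0 (-) EX@11 MEM@12 WB@13
I5 mul r2 <- r1,r3: IF@10 ID@11 stall=0 (-) EX@12 MEM@13 WB@14
I6 mul r1 <- r1,r2: IF@11 ID@12 stall=2 (RAW on I5.r2 (WB@14)) EX@15 MEM@16 WB@17

Answer: 17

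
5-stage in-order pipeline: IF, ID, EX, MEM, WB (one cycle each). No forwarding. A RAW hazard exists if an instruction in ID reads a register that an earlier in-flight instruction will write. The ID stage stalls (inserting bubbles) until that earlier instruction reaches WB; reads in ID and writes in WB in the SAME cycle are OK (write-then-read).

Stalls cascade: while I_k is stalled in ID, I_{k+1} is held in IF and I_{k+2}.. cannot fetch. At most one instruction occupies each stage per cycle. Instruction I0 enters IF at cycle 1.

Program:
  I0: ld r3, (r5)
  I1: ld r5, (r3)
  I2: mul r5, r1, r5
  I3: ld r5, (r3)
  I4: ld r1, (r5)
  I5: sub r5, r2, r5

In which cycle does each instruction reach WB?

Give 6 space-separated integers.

I0 ld r3 <- r5: IF@1 ID@2 stall=0 (-) EX@3 MEM@4 WB@5
I1 ld r5 <- r3: IF@2 ID@3 stall=2 (RAW on I0.r3 (WB@5)) EX@6 MEM@7 WB@8
I2 mul r5 <- r1,r5: IF@3 ID@6 stall=2 (RAW on I1.r5 (WB@8)) EX@9 MEM@10 WB@11
I3 ld r5 <- r3: IF@6 ID@9 stall=0 (-) EX@10 MEM@11 WB@12
I4 ld r1 <- r5: IF@9 ID@10 stall=2 (RAW on I3.r5 (WB@12)) EX@13 MEM@14 WB@15
I5 sub r5 <- r2,r5: IF@10 ID@13 stall=0 (-) EX@14 MEM@15 WB@16

Answer: 5 8 11 12 15 16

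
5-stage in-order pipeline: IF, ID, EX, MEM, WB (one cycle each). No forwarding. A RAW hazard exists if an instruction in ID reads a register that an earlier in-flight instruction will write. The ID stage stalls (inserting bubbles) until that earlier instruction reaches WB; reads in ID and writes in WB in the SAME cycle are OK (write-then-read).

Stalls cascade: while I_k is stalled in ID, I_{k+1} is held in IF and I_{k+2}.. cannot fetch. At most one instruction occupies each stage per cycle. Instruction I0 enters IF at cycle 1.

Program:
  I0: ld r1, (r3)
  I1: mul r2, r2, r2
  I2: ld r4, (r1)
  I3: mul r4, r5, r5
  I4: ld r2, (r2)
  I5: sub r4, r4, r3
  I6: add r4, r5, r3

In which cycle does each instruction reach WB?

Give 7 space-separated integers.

Answer: 5 6 8 9 10 12 13

Derivation:
I0 ld r1 <- r3: IF@1 ID@2 stall=0 (-) EX@3 MEM@4 WB@5
I1 mul r2 <- r2,r2: IF@2 ID@3 stall=0 (-) EX@4 MEM@5 WB@6
I2 ld r4 <- r1: IF@3 ID@4 stall=1 (RAW on I0.r1 (WB@5)) EX@6 MEM@7 WB@8
I3 mul r4 <- r5,r5: IF@4 ID@6 stall=0 (-) EX@7 MEM@8 WB@9
I4 ld r2 <- r2: IF@6 ID@7 stall=0 (-) EX@8 MEM@9 WB@10
I5 sub r4 <- r4,r3: IF@7 ID@8 stall=1 (RAW on I3.r4 (WB@9)) EX@10 MEM@11 WB@12
I6 add r4 <- r5,r3: IF@8 ID@10 stall=0 (-) EX@11 MEM@12 WB@13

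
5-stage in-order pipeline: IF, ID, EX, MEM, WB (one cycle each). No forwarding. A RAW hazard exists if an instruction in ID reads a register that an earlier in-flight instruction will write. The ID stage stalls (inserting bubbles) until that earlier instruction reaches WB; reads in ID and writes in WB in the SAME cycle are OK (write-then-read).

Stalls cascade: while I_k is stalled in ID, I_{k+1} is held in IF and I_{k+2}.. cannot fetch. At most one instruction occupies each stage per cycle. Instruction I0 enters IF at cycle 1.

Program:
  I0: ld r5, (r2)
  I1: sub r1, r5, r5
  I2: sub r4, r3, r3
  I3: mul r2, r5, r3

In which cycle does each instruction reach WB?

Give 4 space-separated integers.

I0 ld r5 <- r2: IF@1 ID@2 stall=0 (-) EX@3 MEM@4 WB@5
I1 sub r1 <- r5,r5: IF@2 ID@3 stall=2 (RAW on I0.r5 (WB@5)) EX@6 MEM@7 WB@8
I2 sub r4 <- r3,r3: IF@3 ID@6 stall=0 (-) EX@7 MEM@8 WB@9
I3 mul r2 <- r5,r3: IF@6 ID@7 stall=0 (-) EX@8 MEM@9 WB@10

Answer: 5 8 9 10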